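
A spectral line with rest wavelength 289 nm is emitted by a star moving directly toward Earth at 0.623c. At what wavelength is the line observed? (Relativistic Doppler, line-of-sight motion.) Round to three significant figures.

Relativistic Doppler for wavelength: λ_obs = λ_src · √((1−β)/(1+β)).
With β = 0.623: factor = √(0.377/1.623) = 0.48196.
λ_obs = 289 × 0.48196 = 139 nm.

139 nm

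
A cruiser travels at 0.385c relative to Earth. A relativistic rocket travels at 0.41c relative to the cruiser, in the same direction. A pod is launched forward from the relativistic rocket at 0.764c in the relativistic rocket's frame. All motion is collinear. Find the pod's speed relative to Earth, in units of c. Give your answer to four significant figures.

0.9515c

Apply u = (u'+v)/(1+u'v) twice. Pod in the cruiser frame: (0.764+0.41)/(1+0.764·0.41) = 1.174/1.31324 = 0.89397c.
That velocity, transformed to the rest frame of Earth: (0.89397+0.385)/(1+0.89397·0.385) = 1.27897/1.34417845 = 0.95149c.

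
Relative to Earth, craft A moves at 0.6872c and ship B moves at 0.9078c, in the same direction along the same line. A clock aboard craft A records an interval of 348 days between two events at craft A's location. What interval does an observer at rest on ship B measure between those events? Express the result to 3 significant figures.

The velocity of craft A relative to ship B is (0.6872 − 0.9078)c / (1 − 0.6872×0.9078) = −0.58645c; relative speed 0.58645c.
At |u| = 0.58645c, γ = (1 − 0.343924)^(−1/2) = 1.2346.
Craft A's interval is proper; time dilation gives Δt_B = γΔτ = 1.2346 × 348 days = 430 days.

430 days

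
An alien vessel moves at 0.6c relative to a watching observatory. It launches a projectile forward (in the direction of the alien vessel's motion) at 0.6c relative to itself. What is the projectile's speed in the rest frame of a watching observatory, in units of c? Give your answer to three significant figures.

In units of c, u = (u' + v)/(1 + u'v) with u' = 0.6 and v = 0.6.
Numerator: 0.6 + 0.6 = 1.2. Denominator: 1 + (0.6)(0.6) = 1.36.
u = 1.2/1.36 = 0.88235, so the speed is 0.882c.

0.882c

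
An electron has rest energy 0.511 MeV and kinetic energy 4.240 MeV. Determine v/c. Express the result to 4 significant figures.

γ = 1 + K/(mc²) = 1 + 4.240/0.511 = 9.2975.
β = √(1 − 1/γ²) = √(1 − 0.0115682) = √0.9884318 = 0.9942.

0.9942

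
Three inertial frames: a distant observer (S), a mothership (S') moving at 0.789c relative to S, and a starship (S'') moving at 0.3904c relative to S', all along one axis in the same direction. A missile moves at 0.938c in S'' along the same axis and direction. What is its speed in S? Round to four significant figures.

0.9967c

Compose velocities in two stages. Stage 1 (into S'): u₁ = (0.938+0.3904)/(1+0.938×0.3904) = 0.97234.
Stage 2 (into S): u = (0.97234+0.789)/(1+0.97234×0.789) = 0.9967, so the speed is 0.9967c.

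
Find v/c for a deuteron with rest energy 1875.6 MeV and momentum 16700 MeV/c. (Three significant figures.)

βγ = pc/(mc²) = 16700/1875.6 = 8.9038.
Since γ² = 1 + (βγ)² = 80.2777, γ = √80.2777 = 8.95978, and β = (βγ)/γ = 8.9038/8.95978 = 0.994.

0.994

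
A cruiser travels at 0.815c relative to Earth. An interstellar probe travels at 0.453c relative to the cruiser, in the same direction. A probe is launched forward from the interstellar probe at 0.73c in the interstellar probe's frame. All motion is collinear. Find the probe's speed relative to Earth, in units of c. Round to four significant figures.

Apply u = (u'+v)/(1+u'v) twice. Probe in the cruiser frame: (0.73+0.453)/(1+0.73·0.453) = 1.183/1.33069 = 0.88901c.
That velocity, transformed to the rest frame of Earth: (0.88901+0.815)/(1+0.88901·0.815) = 1.70401/1.72454315 = 0.98809c.

0.9881c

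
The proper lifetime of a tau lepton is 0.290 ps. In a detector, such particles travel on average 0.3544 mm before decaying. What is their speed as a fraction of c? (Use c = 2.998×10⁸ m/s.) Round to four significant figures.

0.9712c

Lab distance = (lab lifetime)·v = γτ·βc, so βγ = d/(cτ) = 3.544×10^-4/(2.998×10⁸ × 2.900×10^-13) = 4.0763.
With βγ = 4.0763: γ² = 1 + (βγ)² = 17.6162, and β = (βγ)/γ = 4.0763/4.19717 = 0.9712.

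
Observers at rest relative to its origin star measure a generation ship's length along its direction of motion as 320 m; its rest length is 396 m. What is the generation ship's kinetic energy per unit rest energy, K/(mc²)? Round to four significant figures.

0.2375

Length contraction gives γ = L₀/L = 396/320 = 1.2375.
Since K = (γ−1)mc², K/(mc²) = 1.2375 − 1 = 0.2375.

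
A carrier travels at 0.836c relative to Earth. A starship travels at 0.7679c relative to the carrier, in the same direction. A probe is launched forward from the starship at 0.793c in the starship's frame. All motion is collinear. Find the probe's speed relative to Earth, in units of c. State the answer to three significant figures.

0.997c

Compose velocities in two stages. Stage 1 (into S'): u₁ = (0.793+0.7679)/(1+0.793×0.7679) = 0.97014.
Stage 2 (into S): u = (0.97014+0.836)/(1+0.97014×0.836) = 0.9973, so the speed is 0.997c.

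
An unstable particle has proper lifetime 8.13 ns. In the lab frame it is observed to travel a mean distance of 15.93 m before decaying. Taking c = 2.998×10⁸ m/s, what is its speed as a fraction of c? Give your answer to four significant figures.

Lab distance = (lab lifetime)·v = γτ·βc, so βγ = d/(cτ) = 15.93/(2.998×10⁸ × 8.130×10^-9) = 6.5357.
With βγ = 6.5357: γ² = 1 + (βγ)² = 43.7154, and β = (βγ)/γ = 6.5357/6.61176 = 0.9885.

0.9885c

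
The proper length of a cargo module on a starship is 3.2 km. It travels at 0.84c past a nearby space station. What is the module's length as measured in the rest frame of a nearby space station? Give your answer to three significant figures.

Lorentz factor: γ = (1 − 0.7056)^(−1/2) = 1.843.
Along the direction of motion the measured length is L₀/γ = 3.2/1.843 = 1.74 km.

1.74 km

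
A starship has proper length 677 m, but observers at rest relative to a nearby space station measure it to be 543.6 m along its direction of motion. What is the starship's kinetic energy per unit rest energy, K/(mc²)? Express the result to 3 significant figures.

0.245

γ = L₀/L = 677/543.6 = 1.2454.
Since K = (γ−1)mc², K/(mc²) = 1.2454 − 1 = 0.245.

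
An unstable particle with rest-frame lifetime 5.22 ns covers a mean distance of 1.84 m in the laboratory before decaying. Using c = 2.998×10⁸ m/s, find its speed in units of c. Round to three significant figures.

Lab distance = (lab lifetime)·v = γτ·βc, so βγ = d/(cτ) = 1.840/(2.998×10⁸ × 5.220×10^-9) = 1.1758.
With βγ = 1.1758: γ² = 1 + (βγ)² = 2.38251, and β = (βγ)/γ = 1.1758/1.54354 = 0.762.

0.762c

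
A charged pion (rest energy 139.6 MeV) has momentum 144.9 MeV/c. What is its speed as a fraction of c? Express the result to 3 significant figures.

βγ = pc/(mc²) = 144.9/139.6 = 1.038.
Since γ² = 1 + (βγ)² = 2.07744, γ = √2.07744 = 1.44133, and β = (βγ)/γ = 1.038/1.44133 = 0.720.

0.720c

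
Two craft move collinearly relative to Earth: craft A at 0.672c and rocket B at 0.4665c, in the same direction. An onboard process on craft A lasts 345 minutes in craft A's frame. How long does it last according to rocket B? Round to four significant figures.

Speed of craft A in rocket B's frame: u = (v_A − v_B)/(1 − v_A v_B/c²) = (0.672 − 0.4665)/(1 − 0.672×0.4665) = 0.2055/0.686512 = 0.29934; |u| = 0.29934c.
γ for this relative speed: γ = 1/√(1 − 0.0896044) = 1.0481.
The clock on craft A records proper time, so rocket B measures Δt = γΔτ = 1.0481 × 345 = 361.6 minutes.

361.6 minutes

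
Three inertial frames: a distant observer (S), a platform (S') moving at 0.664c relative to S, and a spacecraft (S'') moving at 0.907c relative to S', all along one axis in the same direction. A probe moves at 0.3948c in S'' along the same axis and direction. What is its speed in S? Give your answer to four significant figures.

0.9915c

Compose velocities in two stages. Stage 1 (into S'): u₁ = (0.3948+0.907)/(1+0.3948×0.907) = 0.95856.
Stage 2 (into S): u = (0.95856+0.664)/(1+0.95856×0.664) = 0.99149, so the speed is 0.9915c.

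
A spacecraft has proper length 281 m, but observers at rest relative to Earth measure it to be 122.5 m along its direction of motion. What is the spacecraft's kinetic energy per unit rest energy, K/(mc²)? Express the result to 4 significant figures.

γ = L₀/L = 281/122.5 = 2.29388.
Since K = (γ−1)mc², K/(mc²) = 2.29388 − 1 = 1.294.

1.294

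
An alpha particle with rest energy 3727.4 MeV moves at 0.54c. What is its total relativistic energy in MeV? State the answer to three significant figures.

4430 MeV

With β = 0.54, γ = 1/√(1 − 0.54²) = 1/√0.7084 = 1.1881.
Total energy: E = γmc² = 1.1881 × 3727.4 MeV = 4430 MeV.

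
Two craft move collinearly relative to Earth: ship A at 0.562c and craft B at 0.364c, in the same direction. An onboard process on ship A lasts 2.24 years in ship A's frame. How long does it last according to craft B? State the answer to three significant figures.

2.31 years

The velocity of ship A relative to craft B is (0.562 − 0.364)c / (1 − 0.562×0.364) = 0.24892c; relative speed 0.24892c.
γ for this relative speed: γ = 1/√(1 − 0.0619612) = 1.0325.
Ship A's interval is proper; time dilation gives Δt_B = γΔτ = 1.0325 × 2.24 years = 2.31 years.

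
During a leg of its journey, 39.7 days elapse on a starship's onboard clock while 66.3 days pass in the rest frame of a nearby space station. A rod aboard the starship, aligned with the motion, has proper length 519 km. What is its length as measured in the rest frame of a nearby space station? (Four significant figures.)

The time-dilation ratio gives γ = 66.3/39.7 = 1.67003.
The rod contracts by the same γ: 519 km / 1.67003 = 310.8 km.

310.8 km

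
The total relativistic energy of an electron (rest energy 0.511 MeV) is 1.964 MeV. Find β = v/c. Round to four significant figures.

γ = E/(mc²) = 1.964/0.511 = 3.8434.
β = √(1 − 1/γ²) = √(1 − 0.0676969) = √0.9323031 = 0.9656.

0.9656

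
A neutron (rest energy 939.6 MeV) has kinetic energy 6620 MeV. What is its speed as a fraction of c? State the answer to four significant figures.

0.9922c

K = (γ−1)mc², so γ = 1 + 6620/939.6 = 8.0456.
Then v/c = √(1 − γ⁻²) = √(1 − 0.0154484) = √0.9845516 = 0.9922.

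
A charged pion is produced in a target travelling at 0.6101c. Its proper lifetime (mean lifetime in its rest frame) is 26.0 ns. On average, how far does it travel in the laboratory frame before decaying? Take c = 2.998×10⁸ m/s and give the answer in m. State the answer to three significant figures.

6.00 m

Lorentz factor: γ = (1 − 0.37222201)^(−1/2) = 1.2621.
Lab-frame lifetime: Δt = γτ = 1.2621 × 26.0 ns = 32.815 ns.
Distance: d = vΔt = 0.6101 × 2.998×10⁸ m/s × 3.2815×10^-8 s = 6.00 m.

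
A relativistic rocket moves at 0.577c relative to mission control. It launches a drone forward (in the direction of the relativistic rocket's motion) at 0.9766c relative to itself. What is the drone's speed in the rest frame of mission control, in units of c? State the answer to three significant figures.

Relativistic velocity addition: u = (u' + v)/(1 + u'v/c²), with u' = 0.9766c and v = 0.577c.
Numerator: 0.9766 + 0.577 = 1.5536. Denominator: 1 + (0.9766)(0.577) = 1.5634982.
u = 1.5536/1.5634982 = 0.99367, so the speed is 0.994c.

0.994c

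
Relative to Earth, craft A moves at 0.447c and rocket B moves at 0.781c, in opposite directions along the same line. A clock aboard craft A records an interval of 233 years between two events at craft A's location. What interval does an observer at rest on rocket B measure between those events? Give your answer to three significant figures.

Transform craft A's velocity into rocket B's frame: (0.447 + 0.781)/(1 + 0.447·0.781) = 1.228/1.349107, so the relative speed is 0.91023c.
At |u| = 0.91023c, γ = (1 − 0.828519)^(−1/2) = 2.4149.
The clock on craft A records proper time, so rocket B measures Δt = γΔτ = 2.4149 × 233 = 563 years.

563 years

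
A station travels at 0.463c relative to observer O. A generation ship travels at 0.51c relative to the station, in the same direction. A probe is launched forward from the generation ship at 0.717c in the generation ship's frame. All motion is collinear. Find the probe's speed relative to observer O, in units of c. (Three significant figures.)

First combine the probe and generation ship (S''→S'): u₁ = (0.717 + 0.51)/(1 + 0.717×0.51) = 1.227/1.36567 = 0.89846.
Then combine with the station (S'→S): u = (0.89846 + 0.463)/(1 + 0.89846×0.463) = 1.36146/1.41598698 = 0.96149.

0.961c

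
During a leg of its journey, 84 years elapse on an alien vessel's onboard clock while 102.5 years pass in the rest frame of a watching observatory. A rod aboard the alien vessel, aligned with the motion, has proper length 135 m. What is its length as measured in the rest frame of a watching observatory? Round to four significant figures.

110.6 m

The time-dilation ratio gives γ = 102.5/84 = 1.22024.
The rod contracts by the same γ: 135 m / 1.22024 = 110.6 m.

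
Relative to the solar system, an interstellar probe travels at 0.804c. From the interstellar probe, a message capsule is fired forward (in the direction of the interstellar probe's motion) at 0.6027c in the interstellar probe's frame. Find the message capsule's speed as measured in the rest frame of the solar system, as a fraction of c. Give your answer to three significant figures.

0.948c

In units of c, u = (u' + v)/(1 + u'v) with u' = 0.6027 and v = 0.804.
Numerator: 0.6027 + 0.804 = 1.4067. Denominator: 1 + (0.6027)(0.804) = 1.4845708.
u = 1.4067/1.4845708 = 0.94755, so the speed is 0.948c.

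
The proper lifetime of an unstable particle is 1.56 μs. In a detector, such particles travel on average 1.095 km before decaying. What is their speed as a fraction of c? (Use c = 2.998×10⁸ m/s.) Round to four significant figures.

0.9196c

d = βγcτ ⇒ βγ = d/(cτ) = 1095 m / (467.688 m) = 2.3413.
β = (βγ)/√(1+(βγ)²) = 2.3413/√6.48169 = 0.9196.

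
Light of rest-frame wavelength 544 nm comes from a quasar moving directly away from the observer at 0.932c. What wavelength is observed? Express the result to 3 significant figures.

Relativistic Doppler for wavelength: λ_obs = λ_src · √((1+β)/(1−β)).
With β = 0.932: factor = √(1.932/0.068) = 5.3303.
λ_obs = 544 × 5.3303 = 2900 nm.

2900 nm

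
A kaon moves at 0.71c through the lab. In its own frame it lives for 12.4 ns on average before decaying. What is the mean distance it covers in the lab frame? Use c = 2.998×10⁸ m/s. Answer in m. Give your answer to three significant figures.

3.75 m

γ = 1/√(1 − β²) = 1/√(1 − 0.5041) = 1/√0.4959 = 1/0.704202 = 1.42.
Lab-frame lifetime: Δt = γτ = 1.42 × 12.4 ns = 17.608 ns.
Distance: d = vΔt = 0.71 × 2.998×10⁸ m/s × 1.7608×10^-8 s = 3.75 m.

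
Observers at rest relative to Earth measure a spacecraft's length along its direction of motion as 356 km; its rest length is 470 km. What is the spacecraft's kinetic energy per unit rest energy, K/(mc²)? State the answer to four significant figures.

0.3202

γ = L₀/L = 470/356 = 1.32022.
Since K = (γ−1)mc², K/(mc²) = 1.32022 − 1 = 0.3202.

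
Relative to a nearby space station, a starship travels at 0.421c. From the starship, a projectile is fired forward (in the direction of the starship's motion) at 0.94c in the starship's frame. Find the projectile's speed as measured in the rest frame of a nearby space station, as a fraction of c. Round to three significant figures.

Relativistic velocity addition: u = (u' + v)/(1 + u'v/c²), with u' = 0.94c and v = 0.421c.
Numerator: 0.94 + 0.421 = 1.361. Denominator: 1 + (0.94)(0.421) = 1.39574.
u = 1.361/1.39574 = 0.97511, so the speed is 0.975c.

0.975c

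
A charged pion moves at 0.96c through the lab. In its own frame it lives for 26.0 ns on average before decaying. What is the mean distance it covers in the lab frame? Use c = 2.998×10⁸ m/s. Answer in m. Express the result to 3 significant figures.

26.7 m

Lorentz factor: γ = (1 − 0.9216)^(−1/2) = 3.5714.
Lab-frame lifetime: Δt = γτ = 3.5714 × 26.0 ns = 92.856 ns.
Distance: d = vΔt = 0.96 × 2.998×10⁸ m/s × 9.2856×10^-8 s = 26.7 m.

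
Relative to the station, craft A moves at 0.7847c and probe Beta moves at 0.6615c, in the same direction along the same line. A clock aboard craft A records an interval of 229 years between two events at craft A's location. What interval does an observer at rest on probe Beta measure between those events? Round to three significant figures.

Transform craft A's velocity into probe Beta's frame: (0.7847 − 0.6615)/(1 − 0.7847·0.6615) = 0.1232/0.48092095, so the relative speed is 0.25618c.
At |u| = 0.25618c, γ = (1 − 0.0656282)^(−1/2) = 1.0345.
Craft A's interval is proper; time dilation gives Δt_B = γΔτ = 1.0345 × 229 years = 237 years.

237 years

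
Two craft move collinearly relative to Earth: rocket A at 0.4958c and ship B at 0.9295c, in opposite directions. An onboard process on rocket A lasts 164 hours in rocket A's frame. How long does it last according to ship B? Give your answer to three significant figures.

Speed of rocket A in ship B's frame: u = (v_A + v_B)/(1 + v_A v_B/c²) = (0.4958 + 0.9295)/(1 + 0.4958×0.9295) = 1.4253/1.4608461 = 0.97567; |u| = 0.97567c.
At |u| = 0.97567c, γ = (1 − 0.951932)^(−1/2) = 4.5611.
Rocket A's interval is proper; time dilation gives Δt_B = γΔτ = 4.5611 × 164 hours = 748 hours.

748 hours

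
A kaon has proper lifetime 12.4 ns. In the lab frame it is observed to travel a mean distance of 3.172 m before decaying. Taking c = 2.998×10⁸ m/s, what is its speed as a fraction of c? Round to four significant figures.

0.6491c

d = βγcτ ⇒ βγ = d/(cτ) = 3.172 m / (3.71752 m) = 0.85326.
β = (βγ)/√(1+(βγ)²) = 0.85326/√1.728053 = 0.6491.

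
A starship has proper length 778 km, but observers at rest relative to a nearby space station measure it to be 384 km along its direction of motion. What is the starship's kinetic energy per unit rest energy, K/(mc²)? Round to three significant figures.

Length contraction gives γ = L₀/L = 778/384 = 2.02604.
K/(mc²) = γ − 1 = 2.02604 − 1 = 1.03.

1.03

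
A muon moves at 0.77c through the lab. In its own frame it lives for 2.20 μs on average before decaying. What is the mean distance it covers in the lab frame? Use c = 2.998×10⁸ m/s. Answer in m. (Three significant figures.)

796 m

β² = 0.5929, so γ = 1/√0.4071 = 1.5673.
Lab-frame lifetime: Δt = γτ = 1.5673 × 2.20 μs = 3.4481 μs.
Distance: d = vΔt = 0.77 × 2.998×10⁸ m/s × 3.4481×10^-6 s = 796 m.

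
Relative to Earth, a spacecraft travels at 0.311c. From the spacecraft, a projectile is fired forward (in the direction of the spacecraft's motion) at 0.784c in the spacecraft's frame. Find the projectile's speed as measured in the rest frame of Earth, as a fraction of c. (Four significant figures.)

Relativistic velocity addition: u = (u' + v)/(1 + u'v/c²), with u' = 0.784c and v = 0.311c.
Numerator: 0.784 + 0.311 = 1.095. Denominator: 1 + (0.784)(0.311) = 1.243824.
u = 1.095/1.243824 = 0.88035, so the speed is 0.8803c.

0.8803c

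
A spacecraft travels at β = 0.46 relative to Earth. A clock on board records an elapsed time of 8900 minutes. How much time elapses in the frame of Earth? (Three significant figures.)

γ = 1/√(1 − β²) = 1/√(1 − 0.2116) = 1/√0.7884 = 1/0.887919 = 1.1262.
Time dilation: Δt = γ·Δτ = 1.1262 × 8900 = 10000 minutes.

10000 minutes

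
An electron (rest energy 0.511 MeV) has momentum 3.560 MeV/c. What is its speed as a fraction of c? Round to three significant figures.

βγ = pc/(mc²) = 3.560/0.511 = 6.9667.
Since γ² = 1 + (βγ)² = 49.5349, γ = √49.5349 = 7.0381, and β = (βγ)/γ = 6.9667/7.0381 = 0.990.

0.990c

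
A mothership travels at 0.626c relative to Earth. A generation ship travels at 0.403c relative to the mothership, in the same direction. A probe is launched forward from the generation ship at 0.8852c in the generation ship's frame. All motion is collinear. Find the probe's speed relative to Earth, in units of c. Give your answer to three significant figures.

First combine the probe and generation ship (S''→S'): u₁ = (0.8852 + 0.403)/(1 + 0.8852×0.403) = 1.2882/1.3567356 = 0.94948.
Then combine with the mothership (S'→S): u = (0.94948 + 0.626)/(1 + 0.94948×0.626) = 1.57548/1.59437448 = 0.98815.

0.988c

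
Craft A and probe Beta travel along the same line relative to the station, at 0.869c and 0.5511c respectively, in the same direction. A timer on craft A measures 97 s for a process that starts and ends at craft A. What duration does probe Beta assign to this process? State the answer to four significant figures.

122.4 s

Speed of craft A in probe Beta's frame: u = (v_A − v_B)/(1 − v_A v_B/c²) = (0.869 − 0.5511)/(1 − 0.869×0.5511) = 0.3179/0.5210941 = 0.61006; |u| = 0.61006c.
γ for this relative speed: γ = 1/√(1 − 0.372173) = 1.2621.
Craft A's interval is proper; time dilation gives Δt_B = γΔτ = 1.2621 × 97 s = 122.4 s.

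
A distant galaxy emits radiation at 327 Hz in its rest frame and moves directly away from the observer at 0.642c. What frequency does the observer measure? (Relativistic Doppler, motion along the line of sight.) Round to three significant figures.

Relativistic Doppler (source moving away): f_obs = f_src · √((1−β)/(1+β)).
With β = 0.642: factor = √(0.358/1.642) = 0.46693.
f_obs = 327 × 0.46693 = 153 Hz.

153 Hz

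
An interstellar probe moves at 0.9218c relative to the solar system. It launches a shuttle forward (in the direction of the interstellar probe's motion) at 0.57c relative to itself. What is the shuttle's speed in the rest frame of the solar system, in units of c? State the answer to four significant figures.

0.9780c

Relativistic velocity addition: u = (u' + v)/(1 + u'v/c²), with u' = 0.57c and v = 0.9218c.
Numerator: 0.57 + 0.9218 = 1.4918. Denominator: 1 + (0.57)(0.9218) = 1.525426.
u = 1.4918/1.525426 = 0.97796, so the speed is 0.9780c.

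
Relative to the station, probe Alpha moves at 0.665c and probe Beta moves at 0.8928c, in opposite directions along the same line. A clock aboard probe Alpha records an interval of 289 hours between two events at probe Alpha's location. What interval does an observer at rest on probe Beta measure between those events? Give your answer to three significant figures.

The velocity of probe Alpha relative to probe Beta is (0.665 + 0.8928)c / (1 + 0.665×0.8928) = 0.97747c; relative speed 0.97747c.
γ for this relative speed: γ = 1/√(1 − 0.955448) = 4.7377.
Probe Alpha's interval is proper; time dilation gives Δt_B = γΔτ = 4.7377 × 289 hours = 1370 hours.

1370 hours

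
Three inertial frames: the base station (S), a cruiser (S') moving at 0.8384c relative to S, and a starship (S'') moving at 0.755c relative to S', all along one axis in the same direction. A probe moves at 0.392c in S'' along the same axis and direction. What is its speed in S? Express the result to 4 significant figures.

0.9893c

Apply u = (u'+v)/(1+u'v) twice. Probe in the cruiser frame: (0.392+0.755)/(1+0.392·0.755) = 1.147/1.29596 = 0.88506c.
That velocity, transformed to the rest frame of the base station: (0.88506+0.8384)/(1+0.88506·0.8384) = 1.72346/1.742034304 = 0.98934c.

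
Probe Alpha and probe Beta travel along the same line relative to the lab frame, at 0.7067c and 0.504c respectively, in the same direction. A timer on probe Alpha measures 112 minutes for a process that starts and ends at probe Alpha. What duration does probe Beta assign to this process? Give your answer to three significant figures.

The velocity of probe Alpha relative to probe Beta is (0.7067 − 0.504)c / (1 − 0.7067×0.504) = 0.31484c; relative speed 0.31484c.
At |u| = 0.31484c, γ = (1 − 0.0991242)^(−1/2) = 1.0536.
Probe Alpha's interval is proper; time dilation gives Δt_B = γΔτ = 1.0536 × 112 minutes = 118 minutes.

118 minutes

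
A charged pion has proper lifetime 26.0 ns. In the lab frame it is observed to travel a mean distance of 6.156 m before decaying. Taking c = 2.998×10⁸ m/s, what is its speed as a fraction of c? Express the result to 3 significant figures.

0.620c

d = βγcτ ⇒ βγ = d/(cτ) = 6.156 m / (7.7948 m) = 0.78976.
β = (βγ)/√(1+(βγ)²) = 0.78976/√1.623721 = 0.620.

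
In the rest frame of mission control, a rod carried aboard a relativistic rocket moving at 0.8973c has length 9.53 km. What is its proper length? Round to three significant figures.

21.6 km

β² = 0.80514729, so γ = 1/√0.19485271 = 2.2654.
Proper length: L₀ = γ·L = 2.2654 × 9.53 = 21.6 km.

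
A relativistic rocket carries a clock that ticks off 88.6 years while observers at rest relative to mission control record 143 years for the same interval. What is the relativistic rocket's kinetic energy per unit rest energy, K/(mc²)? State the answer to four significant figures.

γ = Δt/Δτ = 143/88.6 = 1.614.
Since K = (γ−1)mc², K/(mc²) = 1.614 − 1 = 0.6140.

0.6140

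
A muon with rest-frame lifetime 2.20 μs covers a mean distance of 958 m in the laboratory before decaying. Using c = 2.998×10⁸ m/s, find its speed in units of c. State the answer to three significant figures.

0.824c

Let x = d/(cτ) = 958.0 m / (2.998×10⁸ m/s × 2.200×10^-6 s) = 1.4525. Since d = βγcτ, x = βγ = β/√(1−β²).
Solving: β² = x²/(1+x²) = 2.10976/3.10976 = 0.678432, so β = 0.824.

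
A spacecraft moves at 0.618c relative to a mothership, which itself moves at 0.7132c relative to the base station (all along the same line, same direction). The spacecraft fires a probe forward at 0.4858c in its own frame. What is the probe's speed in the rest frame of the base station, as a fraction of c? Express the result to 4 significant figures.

0.9730c

Apply u = (u'+v)/(1+u'v) twice. Probe in the mothership frame: (0.4858+0.618)/(1+0.4858·0.618) = 1.1038/1.3002244 = 0.84893c.
That velocity, transformed to the rest frame of the base station: (0.84893+0.7132)/(1+0.84893·0.7132) = 1.56213/1.605456876 = 0.97301c.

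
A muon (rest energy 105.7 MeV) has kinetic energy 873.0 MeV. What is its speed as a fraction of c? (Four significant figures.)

0.9942c

K = (γ−1)mc², so γ = 1 + 873.0/105.7 = 9.2592.
Then v/c = √(1 − γ⁻²) = √(1 − 0.0116641) = √0.9883359 = 0.9942.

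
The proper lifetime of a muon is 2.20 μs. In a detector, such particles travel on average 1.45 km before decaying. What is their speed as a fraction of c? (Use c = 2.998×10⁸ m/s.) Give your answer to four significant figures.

0.9103c

Let x = d/(cτ) = 1450 m / (2.998×10⁸ m/s × 2.200×10^-6 s) = 2.1984. Since d = βγcτ, x = βγ = β/√(1−β²).
Solving: β² = x²/(1+x²) = 4.83296/5.83296 = 0.82856, so β = 0.9103.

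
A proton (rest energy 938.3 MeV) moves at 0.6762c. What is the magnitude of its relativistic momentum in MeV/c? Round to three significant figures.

861 MeV/c

Lorentz factor: γ = (1 − 0.45724644)^(−1/2) = 1.3574.
Momentum: p = γβ·mc = 1.3574 × 0.6762 × 938.3 MeV/c = 861 MeV/c.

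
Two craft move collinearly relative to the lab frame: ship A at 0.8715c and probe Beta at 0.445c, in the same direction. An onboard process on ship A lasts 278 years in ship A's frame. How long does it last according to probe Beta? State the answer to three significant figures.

388 years

Speed of ship A in probe Beta's frame: u = (v_A − v_B)/(1 − v_A v_B/c²) = (0.8715 − 0.445)/(1 − 0.8715×0.445) = 0.4265/0.6121825 = 0.69669; |u| = 0.69669c.
At |u| = 0.69669c, γ = (1 − 0.485377)^(−1/2) = 1.394.
The clock on ship A records proper time, so probe Beta measures Δt = γΔτ = 1.394 × 278 = 388 years.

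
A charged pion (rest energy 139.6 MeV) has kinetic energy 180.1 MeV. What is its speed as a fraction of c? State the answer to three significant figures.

K = (γ−1)mc², so γ = 1 + 180.1/139.6 = 2.2901.
Then v/c = √(1 − γ⁻²) = √(1 − 0.190674) = √0.809326 = 0.900.

0.900c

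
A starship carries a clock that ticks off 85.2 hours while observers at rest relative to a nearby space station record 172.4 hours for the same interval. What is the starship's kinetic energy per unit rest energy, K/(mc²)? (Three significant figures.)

1.02

From Δt = γΔτ: γ = 172.4/85.2 = 2.02347.
Since K = (γ−1)mc², K/(mc²) = 2.02347 − 1 = 1.02.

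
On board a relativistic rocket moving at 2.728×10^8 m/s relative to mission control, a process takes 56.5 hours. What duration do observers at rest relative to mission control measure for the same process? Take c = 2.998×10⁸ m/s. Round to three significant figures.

β = v/c = (2.728×10^8 m/s)/(2.998×10⁸ m/s) = 0.90994.
γ = 1/√(1 − β²) = 1/√(1 − 0.8279908036) = 1/√0.1720091964 = 1/0.41474 = 2.4111.
The onboard clock measures proper time, so the interval in the rest frame of mission control is dilated: Δt = γ·Δτ = 2.4111 × 56.5 hours = 136 hours.

136 hours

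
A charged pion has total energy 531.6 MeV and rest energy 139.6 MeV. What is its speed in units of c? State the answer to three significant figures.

0.965c

γ = E/(mc²) = 531.6/139.6 = 3.808.
β = √(1 − 1/γ²) = √(1 − 0.0689614) = √0.9310386 = 0.965.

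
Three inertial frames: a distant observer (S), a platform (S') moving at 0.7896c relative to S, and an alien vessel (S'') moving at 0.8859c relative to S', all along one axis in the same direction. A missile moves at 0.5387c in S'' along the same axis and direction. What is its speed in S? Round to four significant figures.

0.9957c

First combine the missile and alien vessel (S''→S'): u₁ = (0.5387 + 0.8859)/(1 + 0.5387×0.8859) = 1.4246/1.47723433 = 0.96437.
Then combine with the platform (S'→S): u = (0.96437 + 0.7896)/(1 + 0.96437×0.7896) = 1.75397/1.761466552 = 0.99574.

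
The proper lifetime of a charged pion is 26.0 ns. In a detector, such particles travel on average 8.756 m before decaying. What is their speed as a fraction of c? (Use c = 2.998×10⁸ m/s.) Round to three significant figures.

Let x = d/(cτ) = 8.756 m / (2.998×10⁸ m/s × 2.600×10^-8 s) = 1.1233. Since d = βγcτ, x = βγ = β/√(1−β²).
Solving: β² = x²/(1+x²) = 1.2618/2.2618 = 0.557874, so β = 0.747.

0.747c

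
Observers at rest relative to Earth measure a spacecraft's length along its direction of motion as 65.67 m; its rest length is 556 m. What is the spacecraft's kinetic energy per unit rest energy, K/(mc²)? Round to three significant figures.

γ = L₀/L = 556/65.67 = 8.46658.
K/(mc²) = γ − 1 = 8.46658 − 1 = 7.47.

7.47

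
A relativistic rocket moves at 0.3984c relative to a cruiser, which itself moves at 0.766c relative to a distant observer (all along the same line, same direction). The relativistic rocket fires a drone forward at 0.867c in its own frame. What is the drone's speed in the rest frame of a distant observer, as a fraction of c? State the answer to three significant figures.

0.992c

Compose velocities in two stages. Stage 1 (into S'): u₁ = (0.867+0.3984)/(1+0.867×0.3984) = 0.94053.
Stage 2 (into S): u = (0.94053+0.766)/(1+0.94053×0.766) = 0.99191, so the speed is 0.992c.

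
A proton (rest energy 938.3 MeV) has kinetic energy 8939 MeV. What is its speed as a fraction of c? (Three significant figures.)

0.995c

K = (γ−1)mc², so γ = 1 + 8939/938.3 = 10.527.
Then v/c = √(1 − γ⁻²) = √(1 − 0.00902383) = √0.99097617 = 0.995.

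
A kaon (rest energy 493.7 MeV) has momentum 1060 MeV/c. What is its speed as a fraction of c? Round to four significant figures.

0.9065c

pc/(mc²) = 1060/493.7 = 2.1471 = βγ = β/√(1−β²).
So β² = x²/(1 + x²) with x = 2.1471: x² = 4.61004, β² = 4.61004/5.61004 = 0.821748, β = 0.9065.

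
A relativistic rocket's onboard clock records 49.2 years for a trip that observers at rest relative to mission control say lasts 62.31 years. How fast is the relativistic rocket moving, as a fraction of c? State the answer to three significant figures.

γ = Δt/Δτ = 62.31/49.2 = 1.2665.
β = √(1 − 1/γ²) = √(1 − 0.623433) = √0.376567 = 0.614.

0.614c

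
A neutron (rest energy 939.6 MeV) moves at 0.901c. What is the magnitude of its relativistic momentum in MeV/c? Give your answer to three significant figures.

1950 MeV/c

β² = 0.811801, so γ = 1/√0.188199 = 2.3051.
Momentum: p = γβ·mc = 2.3051 × 0.901 × 939.6 MeV/c = 1950 MeV/c.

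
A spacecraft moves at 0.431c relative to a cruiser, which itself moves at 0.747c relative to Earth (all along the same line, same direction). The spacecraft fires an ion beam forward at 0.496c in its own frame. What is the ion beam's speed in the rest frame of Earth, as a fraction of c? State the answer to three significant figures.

Apply u = (u'+v)/(1+u'v) twice. Ion beam in the cruiser frame: (0.496+0.431)/(1+0.496·0.431) = 0.927/1.213776 = 0.76373c.
That velocity, transformed to the rest frame of Earth: (0.76373+0.747)/(1+0.76373·0.747) = 1.51073/1.57050631 = 0.96194c.

0.962c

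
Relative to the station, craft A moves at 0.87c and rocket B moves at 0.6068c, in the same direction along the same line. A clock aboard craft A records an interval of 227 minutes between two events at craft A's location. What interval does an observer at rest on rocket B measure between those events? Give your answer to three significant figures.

273 minutes

The velocity of craft A relative to rocket B is (0.87 − 0.6068)c / (1 − 0.87×0.6068) = 0.55753c; relative speed 0.55753c.
At |u| = 0.55753c, γ = (1 − 0.31084)^(−1/2) = 1.2046.
The clock on craft A records proper time, so rocket B measures Δt = γΔτ = 1.2046 × 227 = 273 minutes.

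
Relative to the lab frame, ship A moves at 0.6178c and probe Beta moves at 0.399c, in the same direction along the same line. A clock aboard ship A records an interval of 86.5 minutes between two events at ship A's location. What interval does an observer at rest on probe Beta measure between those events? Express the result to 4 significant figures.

90.39 minutes

The velocity of ship A relative to probe Beta is (0.6178 − 0.399)c / (1 − 0.6178×0.399) = 0.29038c; relative speed 0.29038c.
γ for this relative speed: γ = 1/√(1 − 0.0843205) = 1.045.
The clock on ship A records proper time, so probe Beta measures Δt = γΔτ = 1.045 × 86.5 = 90.39 minutes.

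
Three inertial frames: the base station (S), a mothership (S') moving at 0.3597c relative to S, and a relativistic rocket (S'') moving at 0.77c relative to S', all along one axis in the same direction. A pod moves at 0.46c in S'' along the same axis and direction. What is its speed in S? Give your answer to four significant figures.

0.9557c

First combine the pod and relativistic rocket (S''→S'): u₁ = (0.46 + 0.77)/(1 + 0.46×0.77) = 1.23/1.3542 = 0.90829.
Then combine with the mothership (S'→S): u = (0.90829 + 0.3597)/(1 + 0.90829×0.3597) = 1.26799/1.326711913 = 0.95574.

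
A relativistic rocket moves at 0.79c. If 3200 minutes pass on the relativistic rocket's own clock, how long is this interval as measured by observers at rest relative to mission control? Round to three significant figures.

5220 minutes

γ = 1/√(1 − β²) = 1/√(1 − 0.6241) = 1/√0.3759 = 1/0.613107 = 1.631.
Time dilation: Δt = γ·Δτ = 1.631 × 3200 = 5220 minutes.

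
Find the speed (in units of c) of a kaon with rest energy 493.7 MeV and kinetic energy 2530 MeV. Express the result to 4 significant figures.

K = (γ−1)mc², so γ = 1 + 2530/493.7 = 6.1246.
Then v/c = √(1 − γ⁻²) = √(1 − 0.026659) = √0.973341 = 0.9866.

0.9866c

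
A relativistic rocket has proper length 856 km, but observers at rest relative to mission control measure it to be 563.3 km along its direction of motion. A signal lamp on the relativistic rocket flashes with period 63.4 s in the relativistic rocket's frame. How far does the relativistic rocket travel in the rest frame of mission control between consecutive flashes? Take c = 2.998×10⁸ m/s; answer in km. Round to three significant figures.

2.17×10^7 km

From L = L₀/γ: γ = 856/563.3 = 1.51962.
β = √(1 − 1/γ²) = 0.75297. Lab-frame period = γτ = 1.51962×63.4 s = 96.344 s. Distance = βc × γτ = 0.75297 × 2.998×10⁸ m/s × 96.344 s = 2.1749×10^10 m = 2.17×10^7 km.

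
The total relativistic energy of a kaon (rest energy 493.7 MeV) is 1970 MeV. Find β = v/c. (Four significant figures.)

γ = E/(mc²) = 1970/493.7 = 3.9903.
β = √(1 − 1/γ²) = √(1 − 0.0628042) = √0.9371958 = 0.9681.

0.9681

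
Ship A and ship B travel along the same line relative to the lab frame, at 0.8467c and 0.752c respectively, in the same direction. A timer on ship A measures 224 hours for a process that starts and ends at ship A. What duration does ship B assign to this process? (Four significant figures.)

232.0 hours

Transform ship A's velocity into ship B's frame: (0.8467 − 0.752)/(1 − 0.8467·0.752) = 0.0947/0.3632816, so the relative speed is 0.26068c.
γ for this relative speed: γ = 1/√(1 − 0.0679541) = 1.0358.
The clock on ship A records proper time, so ship B measures Δt = γΔτ = 1.0358 × 224 = 232.0 hours.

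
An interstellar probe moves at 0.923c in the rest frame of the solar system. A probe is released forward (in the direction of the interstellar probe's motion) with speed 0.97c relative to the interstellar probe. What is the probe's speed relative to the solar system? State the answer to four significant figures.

0.9988c

In units of c, u = (u' + v)/(1 + u'v) with u' = 0.97 and v = 0.923.
Numerator: 0.97 + 0.923 = 1.893. Denominator: 1 + (0.97)(0.923) = 1.89531.
u = 1.893/1.89531 = 0.99878, so the speed is 0.9988c.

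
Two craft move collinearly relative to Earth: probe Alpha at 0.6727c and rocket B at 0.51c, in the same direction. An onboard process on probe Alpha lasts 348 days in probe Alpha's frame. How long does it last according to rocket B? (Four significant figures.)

359.2 days

Speed of probe Alpha in rocket B's frame: u = (v_A − v_B)/(1 − v_A v_B/c²) = (0.6727 − 0.51)/(1 − 0.6727×0.51) = 0.1627/0.656923 = 0.24767; |u| = 0.24767c.
At |u| = 0.24767c, γ = (1 − 0.0613404)^(−1/2) = 1.0322.
Probe Alpha's interval is proper; time dilation gives Δt_B = γΔτ = 1.0322 × 348 days = 359.2 days.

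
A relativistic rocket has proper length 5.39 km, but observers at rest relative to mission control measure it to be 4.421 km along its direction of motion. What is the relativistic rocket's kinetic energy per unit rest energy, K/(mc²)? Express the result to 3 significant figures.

From L = L₀/γ: γ = 5.39/4.421 = 1.21918.
K/(mc²) = γ − 1 = 1.21918 − 1 = 0.219.

0.219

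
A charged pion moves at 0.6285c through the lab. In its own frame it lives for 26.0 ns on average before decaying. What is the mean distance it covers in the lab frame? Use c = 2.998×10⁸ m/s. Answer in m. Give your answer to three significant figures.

6.30 m

With β = 0.6285, γ = 1/√(1 − 0.6285²) = 1/√0.60498775 = 1.2857.
Lab-frame lifetime: Δt = γτ = 1.2857 × 26.0 ns = 33.428 ns.
Distance: d = vΔt = 0.6285 × 2.998×10⁸ m/s × 3.3428×10^-8 s = 6.30 m.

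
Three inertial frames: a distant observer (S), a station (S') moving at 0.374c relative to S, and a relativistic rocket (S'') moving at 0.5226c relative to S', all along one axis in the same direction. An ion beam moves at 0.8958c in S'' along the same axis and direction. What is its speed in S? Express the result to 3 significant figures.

0.984c

First combine the ion beam and relativistic rocket (S''→S'): u₁ = (0.8958 + 0.5226)/(1 + 0.8958×0.5226) = 1.4184/1.46814508 = 0.96612.
Then combine with the station (S'→S): u = (0.96612 + 0.374)/(1 + 0.96612×0.374) = 1.34012/1.36132888 = 0.98442.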